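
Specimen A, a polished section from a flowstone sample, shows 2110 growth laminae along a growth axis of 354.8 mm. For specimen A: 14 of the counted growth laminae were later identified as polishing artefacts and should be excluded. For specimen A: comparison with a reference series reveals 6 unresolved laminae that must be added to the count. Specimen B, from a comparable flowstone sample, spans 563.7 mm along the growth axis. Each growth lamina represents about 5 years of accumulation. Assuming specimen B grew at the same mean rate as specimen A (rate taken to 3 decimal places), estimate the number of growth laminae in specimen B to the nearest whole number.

3316 growth laminae

Specimen A: true growth lamina count = 2110 − 14 + 6 = 2102.
Specimen A: at 5 years per growth lamina, 2102 × 5 = 10510 years.
A: Mean rate = 354.8 mm / 10510 years ≈ 0.034 mm/year.
Specimen B: 563.7 mm / 0.034 mm per year = 16579.41 years; at 5 years per growth lamina that is 16579.41 / 5 ≈ 3316 growth laminae.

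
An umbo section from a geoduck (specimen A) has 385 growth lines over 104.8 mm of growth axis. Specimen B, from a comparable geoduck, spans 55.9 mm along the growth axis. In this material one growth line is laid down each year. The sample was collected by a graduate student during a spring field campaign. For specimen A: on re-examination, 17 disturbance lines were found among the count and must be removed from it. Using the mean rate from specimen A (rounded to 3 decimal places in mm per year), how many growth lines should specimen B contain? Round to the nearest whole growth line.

Specimen A: correcting the raw count gives 385 − 17 = 368 true growth lines.
A: 104.8 mm over 368 years gives 104.8 / 368 ≈ 0.285 mm/year.
B spans 55.9 / 0.285 = 196.14 years ≈ 196 growth lines.

196 growth lines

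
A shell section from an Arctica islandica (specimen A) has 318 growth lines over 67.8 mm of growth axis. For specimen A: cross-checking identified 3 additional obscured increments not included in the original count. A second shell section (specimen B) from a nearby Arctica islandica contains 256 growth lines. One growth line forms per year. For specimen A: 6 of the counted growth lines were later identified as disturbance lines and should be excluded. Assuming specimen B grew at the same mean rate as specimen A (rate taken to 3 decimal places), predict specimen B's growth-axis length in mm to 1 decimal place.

Specimen A: true growth line count = 318 − 6 + 3 = 315.
A: 67.8 mm over 315 years gives 67.8 / 315 ≈ 0.215 mm per year.
Length of B = 0.215 × 256 = 55.0 mm.

55.0 mm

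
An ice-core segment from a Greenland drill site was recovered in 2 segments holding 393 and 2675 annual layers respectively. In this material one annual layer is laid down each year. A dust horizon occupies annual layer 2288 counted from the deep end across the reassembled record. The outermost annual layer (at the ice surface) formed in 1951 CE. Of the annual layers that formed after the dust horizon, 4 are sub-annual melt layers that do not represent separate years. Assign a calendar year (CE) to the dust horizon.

Total annual layers = 393 + 2675 = 3068.
Between annual layer 2288 and the ice surface there are 3068 − 2288 = 780 annual layers.
Removing the 4 false annual layers leaves 780 − 4 = 776 true annual layers beyond the dust horizon.
The annual layer at the ice surface is 1951 CE, so the dust horizon dates to 1951 − 776 = 1175 CE.

1175 CE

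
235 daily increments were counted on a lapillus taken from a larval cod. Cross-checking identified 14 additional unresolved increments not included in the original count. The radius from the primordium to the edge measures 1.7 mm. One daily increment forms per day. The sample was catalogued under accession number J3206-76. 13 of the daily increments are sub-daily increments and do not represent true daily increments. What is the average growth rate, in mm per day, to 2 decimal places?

After corrections the count is 235 − 13 + 14 = 236 daily increments.
Extension rate ≈ 1.7 / 236 = 0.01 mm per day.

0.01 mm per day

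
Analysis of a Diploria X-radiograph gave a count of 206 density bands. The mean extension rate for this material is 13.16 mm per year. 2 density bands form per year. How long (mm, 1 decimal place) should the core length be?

206 density bands at 2 per year is 206 / 2 = 103 years.
103 years at 13.16 mm/year gives 13.16 × 103 = 1355.5 mm.

1355.5 mm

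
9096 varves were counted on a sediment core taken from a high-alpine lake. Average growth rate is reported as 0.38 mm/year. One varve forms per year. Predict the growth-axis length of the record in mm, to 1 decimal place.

9096 years of growth are recorded.
9096 years at 0.38 mm/year gives 0.38 × 9096 = 3456.5 mm.

3456.5 mm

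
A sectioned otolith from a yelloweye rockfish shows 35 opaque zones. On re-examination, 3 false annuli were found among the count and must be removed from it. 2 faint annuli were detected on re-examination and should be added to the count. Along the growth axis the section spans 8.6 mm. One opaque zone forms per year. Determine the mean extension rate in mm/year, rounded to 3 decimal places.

0.253 mm/year

Adjusted count: 35 − 3 + 2 = 34 opaque zones.
8.6 mm over 34 years gives 8.6 / 34 ≈ 0.253 mm/year.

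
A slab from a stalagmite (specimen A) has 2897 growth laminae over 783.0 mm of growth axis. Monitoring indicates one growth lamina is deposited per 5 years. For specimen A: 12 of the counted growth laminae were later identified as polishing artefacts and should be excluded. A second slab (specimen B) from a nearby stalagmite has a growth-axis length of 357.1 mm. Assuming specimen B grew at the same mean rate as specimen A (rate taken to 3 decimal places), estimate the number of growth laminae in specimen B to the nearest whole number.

Specimen A: true growth lamina count = 2897 − 12 = 2885.
Specimen A: multiplying by 5 years per growth lamina: 2885 × 5 = 14425 years.
A: Extension rate ≈ 783.0 / 14425 = 0.054 mm/year.
For B, 357.1 / 0.054 = 6612.96 years; at 5 years per growth lamina that is 6612.96 / 5 ≈ 1323 growth laminae.

1323 growth laminae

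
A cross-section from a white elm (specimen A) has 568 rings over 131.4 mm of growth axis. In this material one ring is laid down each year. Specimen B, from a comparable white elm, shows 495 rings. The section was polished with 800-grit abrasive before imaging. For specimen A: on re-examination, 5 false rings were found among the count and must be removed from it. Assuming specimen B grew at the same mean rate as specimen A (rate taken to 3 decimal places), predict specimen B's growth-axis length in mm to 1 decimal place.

115.3 mm

Specimen A: adjusted count: 568 − 5 = 563 rings.
A: Mean rate = 131.4 mm / 563 years ≈ 0.233 mm/yr.
B's length ≈ 0.233 × 495 = 115.3 mm.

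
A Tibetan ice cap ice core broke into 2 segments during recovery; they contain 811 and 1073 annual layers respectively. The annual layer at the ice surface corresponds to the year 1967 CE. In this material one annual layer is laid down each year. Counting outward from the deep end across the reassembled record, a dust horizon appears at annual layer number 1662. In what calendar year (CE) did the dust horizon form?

1745 CE

Total annual layers = 811 + 1073 = 1884.
Between annual layer 1662 and the ice surface there are 1884 − 1662 = 222 annual layers.
1967 − 222 = 1745 CE.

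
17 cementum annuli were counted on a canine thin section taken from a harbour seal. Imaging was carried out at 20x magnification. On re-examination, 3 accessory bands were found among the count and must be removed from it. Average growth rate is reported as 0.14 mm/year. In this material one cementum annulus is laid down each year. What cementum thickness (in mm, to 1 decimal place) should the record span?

Adjusted count: 17 − 3 = 14 cementum annuli.
14 years at 0.14 mm/year gives 0.14 × 14 = 2.0 mm.

2.0 mm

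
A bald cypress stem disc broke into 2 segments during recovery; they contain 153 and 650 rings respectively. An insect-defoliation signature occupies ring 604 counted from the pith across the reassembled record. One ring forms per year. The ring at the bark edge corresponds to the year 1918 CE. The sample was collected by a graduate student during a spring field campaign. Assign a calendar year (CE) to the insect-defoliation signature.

Total rings = 153 + 650 = 803.
Between ring 604 and the bark edge there are 803 − 604 = 199 rings.
Counting back 199 years from 1918 CE places the insect-defoliation signature in 1918 − 199 = 1719 CE.

1719 CE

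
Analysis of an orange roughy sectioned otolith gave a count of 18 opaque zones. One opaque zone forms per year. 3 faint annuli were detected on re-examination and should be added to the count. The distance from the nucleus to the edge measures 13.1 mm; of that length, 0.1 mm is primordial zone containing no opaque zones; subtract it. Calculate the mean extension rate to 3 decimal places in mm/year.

0.619 mm/year

Correcting the raw count gives 18 + 3 = 21 true opaque zones.
The growth record spans 13.1 − 0.1 = 13.0 mm.
Mean rate = 13.0 mm / 21 years ≈ 0.619 mm/year.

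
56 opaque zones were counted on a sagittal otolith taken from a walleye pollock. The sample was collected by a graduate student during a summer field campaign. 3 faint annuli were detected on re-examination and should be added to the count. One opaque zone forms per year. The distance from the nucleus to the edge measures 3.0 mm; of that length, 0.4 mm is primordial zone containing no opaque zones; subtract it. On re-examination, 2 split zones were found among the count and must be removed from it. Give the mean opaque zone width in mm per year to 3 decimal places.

Adjusted count: 56 − 2 + 3 = 57 opaque zones.
Removing the 0.4 mm offcut leaves 3.0 − 0.4 = 2.6 mm.
Extension rate ≈ 2.6 / 57 = 0.046 mm per year.

0.046 mm per year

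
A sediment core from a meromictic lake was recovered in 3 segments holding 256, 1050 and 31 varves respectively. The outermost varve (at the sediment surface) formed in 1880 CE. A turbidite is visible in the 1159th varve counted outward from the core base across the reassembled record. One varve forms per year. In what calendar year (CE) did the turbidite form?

Total varves = 256 + 1050 + 31 = 1337.
The turbidite sits at varve 1159 from the core base, so 1337 − 1159 = 178 varves formed after it.
1880 − 178 = 1702 CE.

1702 CE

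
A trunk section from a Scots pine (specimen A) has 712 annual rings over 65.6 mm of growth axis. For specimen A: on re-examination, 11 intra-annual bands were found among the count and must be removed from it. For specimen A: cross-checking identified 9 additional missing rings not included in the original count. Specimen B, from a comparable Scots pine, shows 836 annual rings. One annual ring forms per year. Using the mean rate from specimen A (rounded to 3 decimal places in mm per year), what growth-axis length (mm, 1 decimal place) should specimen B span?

76.9 mm

Specimen A: adjusted count: 712 − 11 + 9 = 710 annual rings.
A: 65.6 mm over 710 years gives 65.6 / 710 ≈ 0.092 mm/year.
Length of B = 0.092 × 836 = 76.9 mm.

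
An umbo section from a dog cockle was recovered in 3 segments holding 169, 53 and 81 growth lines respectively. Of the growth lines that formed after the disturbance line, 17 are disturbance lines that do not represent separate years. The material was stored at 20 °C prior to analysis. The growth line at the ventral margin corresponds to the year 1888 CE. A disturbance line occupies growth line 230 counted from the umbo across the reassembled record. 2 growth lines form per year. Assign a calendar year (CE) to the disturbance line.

Total growth lines = 169 + 53 + 81 = 303.
Between growth line 230 and the ventral margin there are 303 − 230 = 73 growth lines.
Removing the 17 false growth lines leaves 73 − 17 = 56 true growth lines beyond the disturbance line.
56 growth lines at 2 per year is 56 / 2 = 28 years.
The growth line at the ventral margin is 1888 CE, so the disturbance line dates to 1888 − 28 = 1860 CE.

1860 CE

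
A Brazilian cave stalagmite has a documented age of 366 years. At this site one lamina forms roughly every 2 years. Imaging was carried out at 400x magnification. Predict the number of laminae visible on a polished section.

183 laminae

One lamina every 2 years means 366 / 2 = 183 laminae.
So 183 laminae should be present.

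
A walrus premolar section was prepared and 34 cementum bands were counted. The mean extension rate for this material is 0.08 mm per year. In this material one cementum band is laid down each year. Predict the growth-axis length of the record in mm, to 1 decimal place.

2.7 mm

34 years of growth are recorded.
34 years at 0.08 mm/year gives 0.08 × 34 = 2.7 mm.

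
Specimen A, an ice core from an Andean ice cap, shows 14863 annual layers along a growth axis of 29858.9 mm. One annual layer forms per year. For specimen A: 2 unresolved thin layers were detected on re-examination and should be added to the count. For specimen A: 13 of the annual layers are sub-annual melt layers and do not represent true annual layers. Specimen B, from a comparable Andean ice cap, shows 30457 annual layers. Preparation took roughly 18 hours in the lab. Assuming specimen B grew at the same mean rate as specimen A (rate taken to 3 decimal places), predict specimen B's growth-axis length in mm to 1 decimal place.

61218.6 mm

Specimen A: true annual layer count = 14863 − 13 + 2 = 14852.
A: 29858.9 mm over 14852 years gives 29858.9 / 14852 ≈ 2.010 mm/yr.
B's length ≈ 2.010 × 30457 = 61218.6 mm.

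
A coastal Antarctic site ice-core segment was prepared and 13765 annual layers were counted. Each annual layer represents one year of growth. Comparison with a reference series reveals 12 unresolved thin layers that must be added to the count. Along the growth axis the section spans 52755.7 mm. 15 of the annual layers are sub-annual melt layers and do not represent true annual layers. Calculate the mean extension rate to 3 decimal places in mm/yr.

Adjusted count: 13765 − 15 + 12 = 13762 annual layers.
Extension rate ≈ 52755.7 / 13762 = 3.833 mm/yr.

3.833 mm/yr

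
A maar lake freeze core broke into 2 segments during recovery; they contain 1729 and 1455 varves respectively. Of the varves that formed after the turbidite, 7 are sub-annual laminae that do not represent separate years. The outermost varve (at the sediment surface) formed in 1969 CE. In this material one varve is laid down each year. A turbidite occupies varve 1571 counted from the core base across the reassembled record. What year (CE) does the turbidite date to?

363 CE

Total varves = 1729 + 1455 = 3184.
Between varve 1571 and the sediment surface there are 3184 − 1571 = 1613 varves.
Removing the 7 false varves leaves 1613 − 7 = 1606 true varves beyond the turbidite.
1969 − 1606 = 363 CE.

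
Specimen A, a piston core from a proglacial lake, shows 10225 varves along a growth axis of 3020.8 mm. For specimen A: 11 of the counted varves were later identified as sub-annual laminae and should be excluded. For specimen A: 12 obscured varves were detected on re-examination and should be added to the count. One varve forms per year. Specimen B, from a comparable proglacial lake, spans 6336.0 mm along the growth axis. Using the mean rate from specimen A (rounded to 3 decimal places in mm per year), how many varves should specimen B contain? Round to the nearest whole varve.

21478 varves

Specimen A: after corrections the count is 10225 − 11 + 12 = 10226 varves.
A: Extension rate ≈ 3020.8 / 10226 = 0.295 mm/yr.
For B, 6336.0 / 0.295 = 21477.97 years ≈ 21478 varves.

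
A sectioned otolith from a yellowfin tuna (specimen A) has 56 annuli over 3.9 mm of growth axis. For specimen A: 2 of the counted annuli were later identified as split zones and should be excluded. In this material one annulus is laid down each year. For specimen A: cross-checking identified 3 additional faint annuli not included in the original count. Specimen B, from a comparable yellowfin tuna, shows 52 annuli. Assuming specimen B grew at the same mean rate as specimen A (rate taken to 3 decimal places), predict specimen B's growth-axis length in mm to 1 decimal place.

Specimen A: after corrections the count is 56 − 2 + 3 = 57 annuli.
A: Extension rate ≈ 3.9 / 57 = 0.068 mm/year.
B's length ≈ 0.068 × 52 = 3.5 mm.

3.5 mm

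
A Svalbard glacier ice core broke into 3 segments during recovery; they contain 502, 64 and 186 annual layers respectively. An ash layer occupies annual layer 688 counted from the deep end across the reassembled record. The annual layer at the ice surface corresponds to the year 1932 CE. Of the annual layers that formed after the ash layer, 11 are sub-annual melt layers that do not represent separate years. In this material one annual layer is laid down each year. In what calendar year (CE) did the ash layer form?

1879 CE

Total annual layers = 502 + 64 + 186 = 752.
752 − 688 = 64 annual layers lie beyond the ash layer toward the ice surface.
64 − 11 false = 53 true annual layers after the ash layer.
The annual layer at the ice surface is 1932 CE, so the ash layer dates to 1932 − 53 = 1879 CE.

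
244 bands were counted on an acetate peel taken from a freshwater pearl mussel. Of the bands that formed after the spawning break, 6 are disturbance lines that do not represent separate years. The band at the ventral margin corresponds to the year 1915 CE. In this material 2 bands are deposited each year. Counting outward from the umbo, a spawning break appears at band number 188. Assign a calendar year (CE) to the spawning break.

1890 CE

244 − 188 = 56 bands lie beyond the spawning break toward the ventral margin.
Removing the 6 false bands leaves 56 − 6 = 50 true bands beyond the spawning break.
50 bands at 2 per year is 50 / 2 = 25 years.
Counting back 25 years from 1915 CE places the spawning break in 1915 − 25 = 1890 CE.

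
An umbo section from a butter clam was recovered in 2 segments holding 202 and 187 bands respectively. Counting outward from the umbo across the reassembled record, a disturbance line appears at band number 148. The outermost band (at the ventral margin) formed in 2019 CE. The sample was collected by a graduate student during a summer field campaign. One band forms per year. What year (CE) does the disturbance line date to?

1778 CE

Total bands = 202 + 187 = 389.
Between band 148 and the ventral margin there are 389 − 148 = 241 bands.
The band at the ventral margin is 2019 CE, so the disturbance line dates to 2019 − 241 = 1778 CE.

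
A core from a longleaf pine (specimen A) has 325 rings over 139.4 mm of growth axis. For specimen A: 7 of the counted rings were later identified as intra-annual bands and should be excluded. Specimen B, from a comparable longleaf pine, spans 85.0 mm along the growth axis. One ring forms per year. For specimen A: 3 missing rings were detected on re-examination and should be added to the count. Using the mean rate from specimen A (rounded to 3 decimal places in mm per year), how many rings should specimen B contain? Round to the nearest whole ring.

196 rings

Specimen A: after corrections the count is 325 − 7 + 3 = 321 rings.
A: Mean rate = 139.4 mm / 321 years ≈ 0.434 mm/yr.
B spans 85.0 / 0.434 = 195.85 years ≈ 196 rings.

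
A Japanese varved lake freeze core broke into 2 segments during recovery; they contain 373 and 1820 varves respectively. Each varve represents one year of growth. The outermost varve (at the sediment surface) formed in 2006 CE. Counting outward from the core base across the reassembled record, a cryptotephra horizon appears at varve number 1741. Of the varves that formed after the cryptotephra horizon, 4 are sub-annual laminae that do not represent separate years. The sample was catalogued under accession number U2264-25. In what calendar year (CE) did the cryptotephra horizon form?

Total varves = 373 + 1820 = 2193.
The cryptotephra horizon sits at varve 1741 from the core base, so 2193 − 1741 = 452 varves formed after it.
Removing the 4 false varves leaves 452 − 4 = 448 true varves beyond the cryptotephra horizon.
Counting back 448 years from 2006 CE places the cryptotephra horizon in 2006 − 448 = 1558 CE.

1558 CE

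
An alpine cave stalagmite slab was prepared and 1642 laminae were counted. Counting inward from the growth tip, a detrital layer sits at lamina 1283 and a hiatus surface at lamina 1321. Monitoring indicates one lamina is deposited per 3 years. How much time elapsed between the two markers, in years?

1321 − 1283 = 38 laminae lie between the two events.
38 laminae at 3 years each span 38 × 3 = 114 years.

114 years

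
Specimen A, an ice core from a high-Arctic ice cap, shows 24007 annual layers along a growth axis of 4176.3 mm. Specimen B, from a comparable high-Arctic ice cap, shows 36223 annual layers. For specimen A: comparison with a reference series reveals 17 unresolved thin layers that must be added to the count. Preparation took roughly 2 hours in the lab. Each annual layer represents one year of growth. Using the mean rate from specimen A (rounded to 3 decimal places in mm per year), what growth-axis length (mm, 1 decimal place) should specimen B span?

6302.8 mm

Specimen A: adjusted count: 24007 + 17 = 24024 annual layers.
A: Mean rate = 4176.3 mm / 24024 years ≈ 0.174 mm per year.
For B, 0.174 mm/year × 36223 years = 6302.8 mm.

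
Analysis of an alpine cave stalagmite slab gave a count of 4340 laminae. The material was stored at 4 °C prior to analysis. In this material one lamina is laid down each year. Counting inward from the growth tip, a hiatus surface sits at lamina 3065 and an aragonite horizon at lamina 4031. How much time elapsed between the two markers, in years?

The two markers are separated by 4031 − 3065 = 966 laminae.
At one lamina per year, 966 years elapsed between them.

966 years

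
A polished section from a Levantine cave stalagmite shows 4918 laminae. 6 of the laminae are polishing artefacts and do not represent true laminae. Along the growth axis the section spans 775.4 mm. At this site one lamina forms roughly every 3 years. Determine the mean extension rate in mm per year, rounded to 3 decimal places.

True lamina count = 4918 − 6 = 4912.
At 3 years per lamina, 4912 × 3 = 14736 years.
Extension rate ≈ 775.4 / 14736 = 0.053 mm per year.

0.053 mm per year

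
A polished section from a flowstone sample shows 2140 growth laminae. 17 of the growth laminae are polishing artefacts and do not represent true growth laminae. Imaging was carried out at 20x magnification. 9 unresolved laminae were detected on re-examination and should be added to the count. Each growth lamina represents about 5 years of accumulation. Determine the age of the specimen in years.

After corrections the count is 2140 − 17 + 9 = 2132 growth laminae.
Multiplying by 5 years per growth lamina: 2132 × 5 = 10660 years.

10660 yr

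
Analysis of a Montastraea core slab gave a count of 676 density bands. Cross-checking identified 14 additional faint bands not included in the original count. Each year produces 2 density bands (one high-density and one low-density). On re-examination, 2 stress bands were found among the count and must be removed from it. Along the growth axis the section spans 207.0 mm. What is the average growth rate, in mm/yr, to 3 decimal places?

After corrections the count is 676 − 2 + 14 = 688 density bands.
With 2 density bands per year, 688 / 2 = 344 years.
207.0 mm over 344 years gives 207.0 / 344 ≈ 0.602 mm/yr.

0.602 mm/yr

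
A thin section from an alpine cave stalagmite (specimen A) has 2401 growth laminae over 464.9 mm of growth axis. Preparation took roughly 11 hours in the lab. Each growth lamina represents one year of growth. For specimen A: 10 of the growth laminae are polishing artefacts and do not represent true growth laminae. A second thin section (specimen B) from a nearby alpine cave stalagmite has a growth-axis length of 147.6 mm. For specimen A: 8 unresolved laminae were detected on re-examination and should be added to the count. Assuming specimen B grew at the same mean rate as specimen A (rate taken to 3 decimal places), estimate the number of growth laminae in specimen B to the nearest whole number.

Specimen A: true growth lamina count = 2401 − 10 + 8 = 2399.
A: Extension rate ≈ 464.9 / 2399 = 0.194 mm per year.
B spans 147.6 / 0.194 = 760.82 years ≈ 761 growth laminae.

761 growth laminae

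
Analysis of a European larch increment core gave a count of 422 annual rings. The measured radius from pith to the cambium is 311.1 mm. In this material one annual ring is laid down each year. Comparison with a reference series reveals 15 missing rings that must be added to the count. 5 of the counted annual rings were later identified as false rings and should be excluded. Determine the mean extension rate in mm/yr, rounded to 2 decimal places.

True annual ring count = 422 − 5 + 15 = 432.
311.1 mm over 432 years gives 311.1 / 432 ≈ 0.72 mm/yr.

0.72 mm/yr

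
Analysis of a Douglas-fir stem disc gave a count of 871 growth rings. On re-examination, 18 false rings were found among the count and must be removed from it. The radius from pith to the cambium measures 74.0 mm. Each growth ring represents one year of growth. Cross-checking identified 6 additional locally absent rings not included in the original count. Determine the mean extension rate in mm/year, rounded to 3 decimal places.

0.086 mm/year

Adjusted count: 871 − 18 + 6 = 859 growth rings.
74.0 mm over 859 years gives 74.0 / 859 ≈ 0.086 mm/year.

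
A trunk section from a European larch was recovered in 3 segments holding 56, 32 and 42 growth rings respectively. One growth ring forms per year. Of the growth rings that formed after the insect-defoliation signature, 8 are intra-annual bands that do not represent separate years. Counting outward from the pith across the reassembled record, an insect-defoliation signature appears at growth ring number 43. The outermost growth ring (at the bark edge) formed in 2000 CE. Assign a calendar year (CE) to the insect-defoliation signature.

1921 CE

Total growth rings = 56 + 32 + 42 = 130.
130 − 43 = 87 growth rings lie beyond the insect-defoliation signature toward the bark edge.
Removing the 8 false growth rings leaves 87 − 8 = 79 true growth rings beyond the insect-defoliation signature.
Counting back 79 years from 2000 CE places the insect-defoliation signature in 2000 − 79 = 1921 CE.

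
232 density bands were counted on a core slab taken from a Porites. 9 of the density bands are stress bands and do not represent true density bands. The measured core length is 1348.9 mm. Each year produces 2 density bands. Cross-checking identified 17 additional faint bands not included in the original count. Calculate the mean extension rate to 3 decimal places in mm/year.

True density band count = 232 − 9 + 17 = 240.
Dividing by 2 density bands per year: 240 / 2 = 120 years.
1348.9 mm over 120 years gives 1348.9 / 120 ≈ 11.241 mm/year.

11.241 mm/year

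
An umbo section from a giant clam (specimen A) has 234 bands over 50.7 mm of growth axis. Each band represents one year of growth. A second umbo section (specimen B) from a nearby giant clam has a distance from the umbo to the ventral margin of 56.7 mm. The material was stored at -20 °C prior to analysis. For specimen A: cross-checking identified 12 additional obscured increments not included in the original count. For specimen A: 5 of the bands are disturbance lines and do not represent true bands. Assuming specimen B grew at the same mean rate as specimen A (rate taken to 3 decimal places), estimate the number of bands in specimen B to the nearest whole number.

270 bands

Specimen A: adjusted count: 234 − 5 + 12 = 241 bands.
A: Extension rate ≈ 50.7 / 241 = 0.210 mm/yr.
For B, 56.7 / 0.210 = 270.00 years ≈ 270 bands.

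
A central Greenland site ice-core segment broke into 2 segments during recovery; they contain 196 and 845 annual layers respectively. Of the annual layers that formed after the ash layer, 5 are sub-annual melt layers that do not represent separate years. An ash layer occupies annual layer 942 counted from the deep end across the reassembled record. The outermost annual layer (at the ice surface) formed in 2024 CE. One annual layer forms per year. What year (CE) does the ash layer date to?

Total annual layers = 196 + 845 = 1041.
Between annual layer 942 and the ice surface there are 1041 − 942 = 99 annual layers.
Excluding 5 false annual layers: 99 − 5 = 94.
2024 − 94 = 1930 CE.

1930 CE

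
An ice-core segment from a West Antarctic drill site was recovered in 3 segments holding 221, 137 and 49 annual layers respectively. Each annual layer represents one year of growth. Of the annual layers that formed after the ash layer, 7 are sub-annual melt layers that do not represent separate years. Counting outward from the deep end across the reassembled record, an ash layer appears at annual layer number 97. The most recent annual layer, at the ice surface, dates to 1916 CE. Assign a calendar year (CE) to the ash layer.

Total annual layers = 221 + 137 + 49 = 407.
The ash layer sits at annual layer 97 from the deep end, so 407 − 97 = 310 annual layers formed after it.
Removing the 7 false annual layers leaves 310 − 7 = 303 true annual layers beyond the ash layer.
Counting back 303 years from 1916 CE places the ash layer in 1916 − 303 = 1613 CE.

1613 CE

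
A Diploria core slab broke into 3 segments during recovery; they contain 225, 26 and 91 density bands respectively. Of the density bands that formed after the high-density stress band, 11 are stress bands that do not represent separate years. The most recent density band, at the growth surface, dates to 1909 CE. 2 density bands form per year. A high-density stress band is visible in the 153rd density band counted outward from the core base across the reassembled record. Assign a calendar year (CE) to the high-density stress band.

1820 CE

Total density bands = 225 + 26 + 91 = 342.
The high-density stress band sits at density band 153 from the core base, so 342 − 153 = 189 density bands formed after it.
189 − 11 false = 178 true density bands after the high-density stress band.
Dividing by 2 density bands per year: 178 / 2 = 89 years.
Counting back 89 years from 1909 CE places the high-density stress band in 1909 − 89 = 1820 CE.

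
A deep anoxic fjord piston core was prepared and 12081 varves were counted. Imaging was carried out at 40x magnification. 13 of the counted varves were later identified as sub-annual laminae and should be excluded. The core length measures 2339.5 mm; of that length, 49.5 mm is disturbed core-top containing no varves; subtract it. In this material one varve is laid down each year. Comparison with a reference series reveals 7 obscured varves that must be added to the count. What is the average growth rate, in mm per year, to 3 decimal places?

Correcting the raw count gives 12081 − 13 + 7 = 12075 true varves.
Net length = 2339.5 − 49.5 = 2290.0 mm.
Mean rate = 2290.0 mm / 12075 years ≈ 0.190 mm per year.

0.190 mm per year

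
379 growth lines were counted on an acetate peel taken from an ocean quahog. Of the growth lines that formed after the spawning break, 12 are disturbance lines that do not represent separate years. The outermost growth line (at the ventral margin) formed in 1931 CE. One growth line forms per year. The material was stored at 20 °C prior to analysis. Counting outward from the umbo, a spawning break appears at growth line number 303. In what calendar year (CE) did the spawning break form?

1867 CE

379 − 303 = 76 growth lines lie beyond the spawning break toward the ventral margin.
Excluding 12 false growth lines: 76 − 12 = 64.
The growth line at the ventral margin is 1931 CE, so the spawning break dates to 1931 − 64 = 1867 CE.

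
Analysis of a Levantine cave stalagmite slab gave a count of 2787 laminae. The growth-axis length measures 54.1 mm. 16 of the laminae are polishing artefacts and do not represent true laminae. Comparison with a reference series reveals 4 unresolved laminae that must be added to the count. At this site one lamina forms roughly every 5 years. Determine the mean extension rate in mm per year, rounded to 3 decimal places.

0.004 mm per year

Adjusted count: 2787 − 16 + 4 = 2775 laminae.
2775 laminae at 5 years each span 2775 × 5 = 13875 years.
54.1 mm over 13875 years gives 54.1 / 13875 ≈ 0.004 mm per year.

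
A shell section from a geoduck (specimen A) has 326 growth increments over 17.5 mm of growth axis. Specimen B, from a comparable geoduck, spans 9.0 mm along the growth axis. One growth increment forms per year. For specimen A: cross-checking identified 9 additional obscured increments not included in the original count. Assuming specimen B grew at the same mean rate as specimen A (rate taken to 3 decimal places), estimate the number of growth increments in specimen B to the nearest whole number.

Specimen A: adjusted count: 326 + 9 = 335 growth increments.
A: Extension rate ≈ 17.5 / 335 = 0.052 mm/yr.
B spans 9.0 / 0.052 = 173.08 years ≈ 173 growth increments.

173 growth increments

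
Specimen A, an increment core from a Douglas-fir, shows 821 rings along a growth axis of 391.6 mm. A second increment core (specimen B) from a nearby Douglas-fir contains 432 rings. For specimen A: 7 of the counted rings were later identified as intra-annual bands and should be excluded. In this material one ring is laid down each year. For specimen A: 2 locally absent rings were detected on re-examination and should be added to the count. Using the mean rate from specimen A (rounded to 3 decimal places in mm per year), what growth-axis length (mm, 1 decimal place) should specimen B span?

Specimen A: correcting the raw count gives 821 − 7 + 2 = 816 true rings.
A: Extension rate ≈ 391.6 / 816 = 0.480 mm/year.
Length of B = 0.480 × 432 = 207.4 mm.

207.4 mm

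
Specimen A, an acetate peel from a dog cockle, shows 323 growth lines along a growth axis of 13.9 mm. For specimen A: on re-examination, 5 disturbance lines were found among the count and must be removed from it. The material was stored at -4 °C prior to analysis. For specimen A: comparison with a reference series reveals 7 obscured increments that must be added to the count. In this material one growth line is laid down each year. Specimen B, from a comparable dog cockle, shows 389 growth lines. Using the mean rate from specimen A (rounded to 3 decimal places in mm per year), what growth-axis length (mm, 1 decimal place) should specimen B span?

16.7 mm

Specimen A: adjusted count: 323 − 5 + 7 = 325 growth lines.
A: Extension rate ≈ 13.9 / 325 = 0.043 mm/yr.
B's length ≈ 0.043 × 389 = 16.7 mm.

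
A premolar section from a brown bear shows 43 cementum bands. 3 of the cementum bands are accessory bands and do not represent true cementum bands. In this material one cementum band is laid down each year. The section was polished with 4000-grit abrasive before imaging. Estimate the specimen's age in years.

Adjusted count: 43 − 3 = 40 cementum bands.
With a one-to-one cementum band periodicity this is 40 years.

40 years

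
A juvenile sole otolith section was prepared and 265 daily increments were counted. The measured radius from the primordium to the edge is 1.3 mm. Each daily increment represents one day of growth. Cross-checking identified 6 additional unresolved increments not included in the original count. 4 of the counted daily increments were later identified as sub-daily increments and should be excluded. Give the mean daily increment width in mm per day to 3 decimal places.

0.005 mm per day

After corrections the count is 265 − 4 + 6 = 267 daily increments.
1.3 mm over 267 days gives 1.3 / 267 ≈ 0.005 mm per day.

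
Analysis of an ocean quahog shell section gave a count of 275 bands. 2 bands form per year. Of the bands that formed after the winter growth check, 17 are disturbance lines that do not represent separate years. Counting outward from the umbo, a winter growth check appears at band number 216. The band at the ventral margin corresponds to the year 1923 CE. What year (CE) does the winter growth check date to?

275 − 216 = 59 bands lie beyond the winter growth check toward the ventral margin.
59 − 17 false = 42 true bands after the winter growth check.
42 bands at 2 per year is 42 / 2 = 21 years.
1923 − 21 = 1902 CE.

1902 CE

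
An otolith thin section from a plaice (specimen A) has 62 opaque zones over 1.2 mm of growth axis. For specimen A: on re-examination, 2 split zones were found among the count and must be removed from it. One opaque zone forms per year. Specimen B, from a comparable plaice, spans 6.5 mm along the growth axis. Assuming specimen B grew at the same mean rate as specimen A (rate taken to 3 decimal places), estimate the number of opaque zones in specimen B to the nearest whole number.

Specimen A: true opaque zone count = 62 − 2 = 60.
A: 1.2 mm over 60 years gives 1.2 / 60 ≈ 0.020 mm/year.
Specimen B: 6.5 mm / 0.020 mm per year = 325.00 years ≈ 325 opaque zones.

325 opaque zones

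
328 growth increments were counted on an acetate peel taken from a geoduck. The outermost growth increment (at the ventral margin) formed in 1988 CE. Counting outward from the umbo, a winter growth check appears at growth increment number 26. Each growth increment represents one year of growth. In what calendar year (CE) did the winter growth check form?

328 − 26 = 302 growth increments lie beyond the winter growth check toward the ventral margin.
1988 − 302 = 1686 CE.

1686 CE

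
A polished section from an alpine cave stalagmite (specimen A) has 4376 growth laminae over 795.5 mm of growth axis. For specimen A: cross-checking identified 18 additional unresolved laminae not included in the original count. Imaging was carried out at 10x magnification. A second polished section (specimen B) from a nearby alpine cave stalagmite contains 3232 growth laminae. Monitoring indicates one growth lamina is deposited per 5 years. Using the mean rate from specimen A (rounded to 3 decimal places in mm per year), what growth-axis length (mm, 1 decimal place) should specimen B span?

581.8 mm

Specimen A: true growth lamina count = 4376 + 18 = 4394.
Specimen A: at 5 years per growth lamina, 4394 × 5 = 21970 years.
A: 795.5 mm over 21970 years gives 795.5 / 21970 ≈ 0.036 mm per year.
Specimen B: 3232 growth laminae at 5 years each span 3232 × 5 = 16160 years. B's length ≈ 0.036 × 16160 = 581.8 mm.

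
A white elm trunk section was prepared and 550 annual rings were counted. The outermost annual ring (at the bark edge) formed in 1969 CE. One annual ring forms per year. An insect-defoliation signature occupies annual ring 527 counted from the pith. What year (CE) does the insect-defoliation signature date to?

1946 CE

The insect-defoliation signature sits at annual ring 527 from the pith, so 550 − 527 = 23 annual rings formed after it.
1969 − 23 = 1946 CE.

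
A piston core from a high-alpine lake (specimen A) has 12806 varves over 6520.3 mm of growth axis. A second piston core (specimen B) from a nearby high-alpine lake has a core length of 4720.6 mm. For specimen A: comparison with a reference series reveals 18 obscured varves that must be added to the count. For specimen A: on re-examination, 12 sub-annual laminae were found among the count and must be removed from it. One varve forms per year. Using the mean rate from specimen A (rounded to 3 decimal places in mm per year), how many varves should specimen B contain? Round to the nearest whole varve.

9274 varves

Specimen A: after corrections the count is 12806 − 12 + 18 = 12812 varves.
A: Extension rate ≈ 6520.3 / 12812 = 0.509 mm/year.
B spans 4720.6 / 0.509 = 9274.26 years ≈ 9274 varves.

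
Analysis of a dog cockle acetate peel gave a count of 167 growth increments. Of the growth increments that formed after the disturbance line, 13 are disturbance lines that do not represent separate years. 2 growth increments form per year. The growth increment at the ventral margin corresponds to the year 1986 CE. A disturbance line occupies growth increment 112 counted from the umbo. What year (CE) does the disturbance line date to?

1965 CE

The disturbance line sits at growth increment 112 from the umbo, so 167 − 112 = 55 growth increments formed after it.
55 − 13 false = 42 true growth increments after the disturbance line.
42 growth increments at 2 per year is 42 / 2 = 21 years.
The growth increment at the ventral margin is 1986 CE, so the disturbance line dates to 1986 − 21 = 1965 CE.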